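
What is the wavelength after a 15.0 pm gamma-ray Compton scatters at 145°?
19.4138 pm

Using the Compton scattering formula:
λ' = λ + Δλ = λ + λ_C(1 - cos θ)

Given:
- Initial wavelength λ = 15.0 pm
- Scattering angle θ = 145°
- Compton wavelength λ_C ≈ 2.4263 pm

Calculate the shift:
Δλ = 2.4263 × (1 - cos(145°))
Δλ = 2.4263 × 1.8192
Δλ = 4.4138 pm

Final wavelength:
λ' = 15.0 + 4.4138 = 19.4138 pm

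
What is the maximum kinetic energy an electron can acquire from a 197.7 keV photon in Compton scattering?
86.2430 keV

Maximum energy transfer occurs at θ = 180° (backscattering).

Initial photon: E₀ = 197.7 keV → λ₀ = 6.2713 pm

Maximum Compton shift (at 180°):
Δλ_max = 2λ_C = 2 × 2.4263 = 4.8526 pm

Final wavelength:
λ' = 6.2713 + 4.8526 = 11.1240 pm

Minimum photon energy (maximum energy to electron):
E'_min = hc/λ' = 111.4570 keV

Maximum electron kinetic energy:
K_max = E₀ - E'_min = 197.7000 - 111.4570 = 86.2430 keV

(Intermediate values are shown rounded; full precision is carried through to the final answer.)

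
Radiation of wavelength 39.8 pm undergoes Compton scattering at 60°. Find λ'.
41.0132 pm

Using the Compton formula: λ' = λ + λ_C(1 − cos θ)

For θ = 60°, cos θ = 1/2 (exact) = 0.5000, so:
1 − cos 60° = 1 − (1/2) = 0.5000

Δλ = λ_C × 0.5000 = 2.4263 × 0.5000 = 1.2132 pm

λ' = 39.8 + 1.2132 = 41.0132 pm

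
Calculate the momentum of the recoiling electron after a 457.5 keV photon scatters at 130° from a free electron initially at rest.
3.1730e-22 kg·m/s

The electron is initially at rest, so by conservation of momentum:
p⃗_e = p⃗₀ − p⃗'  (incident photon momentum minus scattered photon momentum)

Photon momentum magnitudes (p = h/λ = E/c):
λ₀ = hc/E₀ = 2.7100 pm → p₀ = h/λ₀ = 2.4450e-22 kg·m/s
Δλ = λ_C(1 − cos 130°) = 3.9859 pm
λ' = 6.6959 pm → p' = h/λ' = 9.8956e-23 kg·m/s

The scattered photon makes angle θ = 130° with the incident direction, so by the law of cosines:
|p⃗_e|² = p₀² + p'² − 2p₀p'cos θ
|p⃗_e|² = (2.4450e-22)² + (9.8956e-23)² − 2·2.4450e-22·9.8956e-23·cos(130°)
|p⃗_e| = 3.1730e-22 kg·m/s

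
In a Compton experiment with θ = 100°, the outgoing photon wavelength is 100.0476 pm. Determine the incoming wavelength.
97.2000 pm

From λ' = λ + Δλ, we have λ = λ' - Δλ

First calculate the Compton shift:
Δλ = λ_C(1 - cos θ)
Δλ = 2.4263 × (1 - cos(100°))
Δλ = 2.4263 × 1.1736
Δλ = 2.8476 pm

Initial wavelength:
λ = λ' - Δλ
λ = 100.0476 - 2.8476
λ = 97.2000 pm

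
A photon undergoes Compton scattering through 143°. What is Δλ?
4.3640 pm

Using the Compton scattering formula:
Δλ = λ_C(1 - cos θ)

where λ_C = h/(m_e·c) ≈ 2.4263 pm is the Compton wavelength of an electron.

For θ = 143°:
cos(143°) = -0.7986
1 - cos(143°) = 1.7986

Δλ = 2.4263 × 1.7986
Δλ = 4.3640 pm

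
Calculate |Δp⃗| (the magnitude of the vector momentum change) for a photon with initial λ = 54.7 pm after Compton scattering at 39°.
8.0483e-24 kg·m/s

Photon momentum magnitude is p = h/λ.

Initial momentum:
p₀ = h/λ = 6.6261e-34/5.4700e-11 = 1.2113e-23 kg·m/s

After scattering:
λ' = λ + Δλ = 54.7 + 0.5407 = 55.2407 pm
p' = h/λ' = 6.6261e-34/5.5241e-11 = 1.1995e-23 kg·m/s

Momentum is a vector; the scattered photon's direction makes angle θ = 39° with the incident direction. The magnitude of the vector change Δp⃗ = p⃗₀ − p⃗' is found from the law of cosines:
|Δp⃗|² = p₀² + p'² − 2p₀p'cos θ
|Δp⃗|² = (1.2113e-23)² + (1.1995e-23)² − 2·1.2113e-23·1.1995e-23·cos(39°)
|Δp⃗| = 8.0483e-24 kg·m/s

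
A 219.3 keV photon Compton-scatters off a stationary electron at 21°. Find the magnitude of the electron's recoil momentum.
4.2245e-23 kg·m/s

The electron is initially at rest, so by conservation of momentum:
p⃗_e = p⃗₀ − p⃗'  (incident photon momentum minus scattered photon momentum)

Photon momentum magnitudes (p = h/λ = E/c):
λ₀ = hc/E₀ = 5.6536 pm → p₀ = h/λ₀ = 1.1720e-22 kg·m/s
Δλ = λ_C(1 − cos 21°) = 0.1612 pm
λ' = 5.8148 pm → p' = h/λ' = 1.1395e-22 kg·m/s

The scattered photon makes angle θ = 21° with the incident direction, so by the law of cosines:
|p⃗_e|² = p₀² + p'² − 2p₀p'cos θ
|p⃗_e|² = (1.1720e-22)² + (1.1395e-22)² − 2·1.1720e-22·1.1395e-22·cos(21°)
|p⃗_e| = 4.2245e-23 kg·m/s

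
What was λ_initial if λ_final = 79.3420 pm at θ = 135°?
75.2000 pm

From λ' = λ + Δλ, we have λ = λ' - Δλ

First calculate the Compton shift:
Δλ = λ_C(1 - cos θ)
Δλ = 2.4263 × (1 - cos(135°))
Δλ = 2.4263 × 1.7071
Δλ = 4.1420 pm

Initial wavelength:
λ = λ' - Δλ
λ = 79.3420 - 4.1420
λ = 75.2000 pm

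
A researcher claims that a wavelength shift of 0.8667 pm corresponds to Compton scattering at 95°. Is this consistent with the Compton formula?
No, inconsistent

Calculate the expected shift for θ = 95°:

Δλ_expected = λ_C(1 - cos(95°))
Δλ_expected = 2.4263 × (1 - cos(95°))
Δλ_expected = 2.4263 × 1.0872
Δλ_expected = 2.6378 pm

Given shift: 0.8667 pm
Expected shift: 2.6378 pm
Difference: 1.7711 pm

The values do not match. The given shift corresponds to θ ≈ 50.0°, not 95°.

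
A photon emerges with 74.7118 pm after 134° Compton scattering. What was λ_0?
70.6000 pm

From λ' = λ + Δλ, we have λ = λ' - Δλ

First calculate the Compton shift:
Δλ = λ_C(1 - cos θ)
Δλ = 2.4263 × (1 - cos(134°))
Δλ = 2.4263 × 1.6947
Δλ = 4.1118 pm

Initial wavelength:
λ = λ' - Δλ
λ = 74.7118 - 4.1118
λ = 70.6000 pm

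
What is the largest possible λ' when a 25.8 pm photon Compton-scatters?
30.6526 pm (at θ = 180°)

The Compton shift is Δλ = λ_C(1 − cos θ).

Since cos θ ranges from −1 to 1, the factor (1 − cos θ) ranges from 0 to 2; the maximum shift occurs at θ = 180° (backscattering):
Δλ_max = 2λ_C = 2 × 2.4263 pm = 4.8526 pm

Maximum scattered wavelength:
λ'_max = λ₀ + Δλ_max = 25.8 + 4.8526 = 30.6526 pm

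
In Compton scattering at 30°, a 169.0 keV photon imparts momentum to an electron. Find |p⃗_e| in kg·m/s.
4.5910e-23 kg·m/s

The electron is initially at rest, so by conservation of momentum:
p⃗_e = p⃗₀ − p⃗'  (incident photon momentum minus scattered photon momentum)

Photon momentum magnitudes (p = h/λ = E/c):
λ₀ = hc/E₀ = 7.3363 pm → p₀ = h/λ₀ = 9.0318e-23 kg·m/s
Δλ = λ_C(1 − cos 30°) = 0.3251 pm
λ' = 7.6614 pm → p' = h/λ' = 8.6486e-23 kg·m/s

The scattered photon makes angle θ = 30° with the incident direction, so by the law of cosines:
|p⃗_e|² = p₀² + p'² − 2p₀p'cos θ
|p⃗_e|² = (9.0318e-23)² + (8.6486e-23)² − 2·9.0318e-23·8.6486e-23·cos(30°)
|p⃗_e| = 4.5910e-23 kg·m/s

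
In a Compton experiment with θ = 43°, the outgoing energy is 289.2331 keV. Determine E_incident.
341.1000 keV

Convert final energy to wavelength (hc ≈ 1239.842 keV·pm):
λ' = hc/E' = 1239.842 / 289.2331 = 4.2867 pm

Calculate the Compton shift:
Δλ = λ_C(1 - cos(43°))
Δλ = 2.4263 × (1 - cos(43°))
Δλ = 0.6518 pm

Initial wavelength:
λ = λ' - Δλ = 4.2867 - 0.6518 = 3.6348 pm

Initial energy:
E = hc/λ = 1239.842 / 3.6348 = 341.1000 keV

(Intermediate values are shown rounded; full precision is carried through to the final answer.)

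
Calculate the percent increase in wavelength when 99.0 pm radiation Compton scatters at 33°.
0.3954%

Calculate the Compton shift:
Δλ = λ_C(1 - cos(33°))
Δλ = 2.4263 × (1 - cos(33°))
Δλ = 2.4263 × 0.1613
Δλ = 0.3914 pm

Percentage change:
(Δλ/λ₀) × 100 = (0.3914/99.0) × 100
= 0.3954%

(Intermediate values are shown rounded; full precision is carried through to the final answer.)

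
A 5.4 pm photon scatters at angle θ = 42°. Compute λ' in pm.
6.0232 pm

Using the Compton scattering formula:
λ' = λ + Δλ = λ + λ_C(1 - cos θ)

Given:
- Initial wavelength λ = 5.4 pm
- Scattering angle θ = 42°
- Compton wavelength λ_C ≈ 2.4263 pm

Calculate the shift:
Δλ = 2.4263 × (1 - cos(42°))
Δλ = 2.4263 × 0.2569
Δλ = 0.6232 pm

Final wavelength:
λ' = 5.4 + 0.6232 = 6.0232 pm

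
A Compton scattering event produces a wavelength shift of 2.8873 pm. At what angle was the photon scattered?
100.95°

From the Compton formula Δλ = λ_C(1 - cos θ), we can solve for θ:

cos θ = 1 - Δλ/λ_C

Given:
- Δλ = 2.8873 pm
- λ_C = h/(m_e·c) ≈ 2.42631024 pm

cos θ = 1 - 2.8873/2.42631024
cos θ = 1 - 1.189996
cos θ = -0.189996

θ = arccos(-0.189996)
θ = 100.95°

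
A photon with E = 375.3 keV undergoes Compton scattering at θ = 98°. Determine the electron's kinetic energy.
170.9615 keV

By energy conservation: K_e = E_initial - E_final

First find the scattered photon energy:
Initial wavelength: λ = hc/E = 3.3036 pm
Compton shift: Δλ = λ_C(1 - cos(98°)) = 2.7640 pm
Final wavelength: λ' = 3.3036 + 2.7640 = 6.0676 pm
Final photon energy: E' = hc/λ' = 204.3385 keV

Electron kinetic energy:
K_e = E - E' = 375.3000 - 204.3385 = 170.9615 keV

(Intermediate values are shown rounded; full precision is carried through to the final answer.)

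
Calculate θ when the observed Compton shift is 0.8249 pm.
48.70°

From the Compton formula Δλ = λ_C(1 - cos θ), we can solve for θ:

cos θ = 1 - Δλ/λ_C

Given:
- Δλ = 0.8249 pm
- λ_C = h/(m_e·c) ≈ 2.42631024 pm

cos θ = 1 - 0.8249/2.42631024
cos θ = 1 - 0.339981
cos θ = 0.660019

θ = arccos(0.660019)
θ = 48.70°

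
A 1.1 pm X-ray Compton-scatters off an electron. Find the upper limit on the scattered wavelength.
5.9526 pm (at θ = 180°)

The Compton shift is Δλ = λ_C(1 − cos θ).

Since cos θ ranges from −1 to 1, the factor (1 − cos θ) ranges from 0 to 2; the maximum shift occurs at θ = 180° (backscattering):
Δλ_max = 2λ_C = 2 × 2.4263 pm = 4.8526 pm

Maximum scattered wavelength:
λ'_max = λ₀ + Δλ_max = 1.1 + 4.8526 = 5.9526 pm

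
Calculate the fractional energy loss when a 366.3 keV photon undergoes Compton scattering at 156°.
0.5784 (or 57.84%)

Calculate initial and final photon energies:

Initial: E₀ = 366.3 keV → λ₀ = 3.3848 pm
Compton shift: Δλ = 4.6429 pm
Final wavelength: λ' = 8.0276 pm
Final energy: E' = 154.4469 keV

Fractional energy loss:
(E₀ - E')/E₀ = (366.3000 - 154.4469)/366.3000
= 211.8531/366.3000
= 0.5784
= 57.84%

(Intermediate values are shown rounded; full precision is carried through to the final answer.)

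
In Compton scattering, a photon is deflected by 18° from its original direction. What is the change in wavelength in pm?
0.1188 pm

Using the Compton scattering formula:
Δλ = λ_C(1 - cos θ)

where λ_C = h/(m_e·c) ≈ 2.4263 pm is the Compton wavelength of an electron.

For θ = 18°:
cos(18°) = 0.9511
1 - cos(18°) = 0.0489

Δλ = 2.4263 × 0.0489
Δλ = 0.1188 pm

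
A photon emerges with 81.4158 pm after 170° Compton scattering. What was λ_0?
76.6000 pm

From λ' = λ + Δλ, we have λ = λ' - Δλ

First calculate the Compton shift:
Δλ = λ_C(1 - cos θ)
Δλ = 2.4263 × (1 - cos(170°))
Δλ = 2.4263 × 1.9848
Δλ = 4.8158 pm

Initial wavelength:
λ = λ' - Δλ
λ = 81.4158 - 4.8158
λ = 76.6000 pm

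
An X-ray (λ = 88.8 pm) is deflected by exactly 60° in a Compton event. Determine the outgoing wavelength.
90.0132 pm

Using the Compton formula: λ' = λ + λ_C(1 − cos θ)

For θ = 60°, cos θ = 1/2 (exact) = 0.5000, so:
1 − cos 60° = 1 − (1/2) = 0.5000

Δλ = λ_C × 0.5000 = 2.4263 × 0.5000 = 1.2132 pm

λ' = 88.8 + 1.2132 = 90.0132 pm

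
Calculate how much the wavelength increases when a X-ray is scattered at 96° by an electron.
2.6799 pm

Using the Compton scattering formula:
Δλ = λ_C(1 - cos θ)

where λ_C = h/(m_e·c) ≈ 2.4263 pm is the Compton wavelength of an electron.

For θ = 96°:
cos(96°) = -0.1045
1 - cos(96°) = 1.1045

Δλ = 2.4263 × 1.1045
Δλ = 2.6799 pm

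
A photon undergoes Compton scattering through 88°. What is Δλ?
2.3416 pm

Using the Compton scattering formula:
Δλ = λ_C(1 - cos θ)

where λ_C = h/(m_e·c) ≈ 2.4263 pm is the Compton wavelength of an electron.

For θ = 88°:
cos(88°) = 0.0349
1 - cos(88°) = 0.9651

Δλ = 2.4263 × 0.9651
Δλ = 2.3416 pm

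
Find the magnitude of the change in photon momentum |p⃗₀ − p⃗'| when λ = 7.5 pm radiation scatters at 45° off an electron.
6.5077e-23 kg·m/s

Photon momentum magnitude is p = h/λ.

Initial momentum:
p₀ = h/λ = 6.6261e-34/7.5000e-12 = 8.8348e-23 kg·m/s

After scattering:
λ' = λ + Δλ = 7.5 + 0.7106 = 8.2106 pm
p' = h/λ' = 6.6261e-34/8.2106e-12 = 8.0701e-23 kg·m/s

Momentum is a vector; the scattered photon's direction makes angle θ = 45° with the incident direction. The magnitude of the vector change Δp⃗ = p⃗₀ − p⃗' is found from the law of cosines:
|Δp⃗|² = p₀² + p'² − 2p₀p'cos θ
|Δp⃗|² = (8.8348e-23)² + (8.0701e-23)² − 2·8.8348e-23·8.0701e-23·cos(45°)
|Δp⃗| = 6.5077e-23 kg·m/s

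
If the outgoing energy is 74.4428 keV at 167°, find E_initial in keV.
104.4999 keV

Convert final energy to wavelength (hc ≈ 1239.842 keV·pm):
λ' = hc/E' = 1239.842 / 74.4428 = 16.6550 pm

Calculate the Compton shift:
Δλ = λ_C(1 - cos(167°))
Δλ = 2.4263 × (1 - cos(167°))
Δλ = 4.7904 pm

Initial wavelength:
λ = λ' - Δλ = 16.6550 - 4.7904 = 11.8645 pm

Initial energy:
E = hc/λ = 1239.842 / 11.8645 = 104.4999 keV

(Intermediate values are shown rounded; full precision is carried through to the final answer.)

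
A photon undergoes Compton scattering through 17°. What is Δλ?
0.1060 pm

Using the Compton scattering formula:
Δλ = λ_C(1 - cos θ)

where λ_C = h/(m_e·c) ≈ 2.4263 pm is the Compton wavelength of an electron.

For θ = 17°:
cos(17°) = 0.9563
1 - cos(17°) = 0.0437

Δλ = 2.4263 × 0.0437
Δλ = 0.1060 pm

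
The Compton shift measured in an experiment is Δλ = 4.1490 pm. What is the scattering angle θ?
135.24°

From the Compton formula Δλ = λ_C(1 - cos θ), we can solve for θ:

cos θ = 1 - Δλ/λ_C

Given:
- Δλ = 4.1490 pm
- λ_C = h/(m_e·c) ≈ 2.42631024 pm

cos θ = 1 - 4.1490/2.42631024
cos θ = 1 - 1.710004
cos θ = -0.710004

θ = arccos(-0.710004)
θ = 135.24°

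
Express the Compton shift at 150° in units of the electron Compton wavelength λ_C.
1.8660 λ_C

The Compton shift formula is:
Δλ = λ_C(1 - cos θ)

Dividing both sides by λ_C:
Δλ/λ_C = 1 - cos θ

For θ = 150°:
Δλ/λ_C = 1 - cos(150°)
Δλ/λ_C = 1 - -0.8660
Δλ/λ_C = 1.8660

This means the shift is 1.8660 × λ_C = 4.5276 pm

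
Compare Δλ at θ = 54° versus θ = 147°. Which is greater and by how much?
147° produces the larger shift by a factor of 4.460

Calculate both shifts using Δλ = λ_C(1 - cos θ):

For θ₁ = 54°:
Δλ₁ = 2.4263 × (1 - cos(54°))
Δλ₁ = 2.4263 × 0.4122
Δλ₁ = 1.0002 pm

For θ₂ = 147°:
Δλ₂ = 2.4263 × (1 - cos(147°))
Δλ₂ = 2.4263 × 1.8387
Δλ₂ = 4.4612 pm

The 147° angle produces the larger shift.
Ratio: 4.4612/1.0002 = 4.460

(Intermediate values are shown rounded; full precision is carried through to the final answer.)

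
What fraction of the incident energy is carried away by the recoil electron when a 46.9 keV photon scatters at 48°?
0.0295 (or 2.95%)

Calculate initial and final photon energies:

Initial: E₀ = 46.9 keV → λ₀ = 26.4359 pm
Compton shift: Δλ = 0.8028 pm
Final wavelength: λ' = 27.2387 pm
Final energy: E' = 45.5177 keV

Fractional energy loss:
(E₀ - E')/E₀ = (46.9000 - 45.5177)/46.9000
= 1.3823/46.9000
= 0.0295
= 2.95%

(Intermediate values are shown rounded; full precision is carried through to the final answer.)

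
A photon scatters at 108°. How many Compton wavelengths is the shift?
1.3090 λ_C

The Compton shift formula is:
Δλ = λ_C(1 - cos θ)

Dividing both sides by λ_C:
Δλ/λ_C = 1 - cos θ

For θ = 108°:
Δλ/λ_C = 1 - cos(108°)
Δλ/λ_C = 1 - -0.3090
Δλ/λ_C = 1.3090

This means the shift is 1.3090 × λ_C = 3.1761 pm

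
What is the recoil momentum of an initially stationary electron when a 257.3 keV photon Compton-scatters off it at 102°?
1.7638e-22 kg·m/s

The electron is initially at rest, so by conservation of momentum:
p⃗_e = p⃗₀ − p⃗'  (incident photon momentum minus scattered photon momentum)

Photon momentum magnitudes (p = h/λ = E/c):
λ₀ = hc/E₀ = 4.8187 pm → p₀ = h/λ₀ = 1.3751e-22 kg·m/s
Δλ = λ_C(1 − cos 102°) = 2.9308 pm
λ' = 7.7494 pm → p' = h/λ' = 8.5504e-23 kg·m/s

The scattered photon makes angle θ = 102° with the incident direction, so by the law of cosines:
|p⃗_e|² = p₀² + p'² − 2p₀p'cos θ
|p⃗_e|² = (1.3751e-22)² + (8.5504e-23)² − 2·1.3751e-22·8.5504e-23·cos(102°)
|p⃗_e| = 1.7638e-22 kg·m/s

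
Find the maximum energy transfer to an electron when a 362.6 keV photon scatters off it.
212.7146 keV

Maximum energy transfer occurs at θ = 180° (backscattering).

Initial photon: E₀ = 362.6 keV → λ₀ = 3.4193 pm

Maximum Compton shift (at 180°):
Δλ_max = 2λ_C = 2 × 2.4263 = 4.8526 pm

Final wavelength:
λ' = 3.4193 + 4.8526 = 8.2719 pm

Minimum photon energy (maximum energy to electron):
E'_min = hc/λ' = 149.8854 keV

Maximum electron kinetic energy:
K_max = E₀ - E'_min = 362.6000 - 149.8854 = 212.7146 keV

(Intermediate values are shown rounded; full precision is carried through to the final answer.)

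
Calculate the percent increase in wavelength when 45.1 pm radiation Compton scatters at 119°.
7.9880%

Calculate the Compton shift:
Δλ = λ_C(1 - cos(119°))
Δλ = 2.4263 × (1 - cos(119°))
Δλ = 2.4263 × 1.4848
Δλ = 3.6026 pm

Percentage change:
(Δλ/λ₀) × 100 = (3.6026/45.1) × 100
= 7.9880%

(Intermediate values are shown rounded; full precision is carried through to the final answer.)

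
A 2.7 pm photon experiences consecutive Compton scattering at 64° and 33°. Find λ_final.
4.4541 pm

Apply Compton shift twice:

First scattering at θ₁ = 64°:
Δλ₁ = λ_C(1 - cos(64°))
Δλ₁ = 2.4263 × 0.5616
Δλ₁ = 1.3627 pm

After first scattering:
λ₁ = 2.7 + 1.3627 = 4.0627 pm

Second scattering at θ₂ = 33°:
Δλ₂ = λ_C(1 - cos(33°))
Δλ₂ = 2.4263 × 0.1613
Δλ₂ = 0.3914 pm

Final wavelength:
λ₂ = 4.0627 + 0.3914 = 4.4541 pm

Total shift: Δλ_total = 1.3627 + 0.3914 = 1.7541 pm

(Intermediate values are shown rounded; full precision is carried through to the final answer.)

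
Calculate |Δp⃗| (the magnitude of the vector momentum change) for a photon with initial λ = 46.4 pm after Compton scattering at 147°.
2.6186e-23 kg·m/s

Photon momentum magnitude is p = h/λ.

Initial momentum:
p₀ = h/λ = 6.6261e-34/4.6400e-11 = 1.4280e-23 kg·m/s

After scattering:
λ' = λ + Δλ = 46.4 + 4.4612 = 50.8612 pm
p' = h/λ' = 6.6261e-34/5.0861e-11 = 1.3028e-23 kg·m/s

Momentum is a vector; the scattered photon's direction makes angle θ = 147° with the incident direction. The magnitude of the vector change Δp⃗ = p⃗₀ − p⃗' is found from the law of cosines:
|Δp⃗|² = p₀² + p'² − 2p₀p'cos θ
|Δp⃗|² = (1.4280e-23)² + (1.3028e-23)² − 2·1.4280e-23·1.3028e-23·cos(147°)
|Δp⃗| = 2.6186e-23 kg·m/s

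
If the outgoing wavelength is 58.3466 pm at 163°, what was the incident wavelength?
53.6000 pm

From λ' = λ + Δλ, we have λ = λ' - Δλ

First calculate the Compton shift:
Δλ = λ_C(1 - cos θ)
Δλ = 2.4263 × (1 - cos(163°))
Δλ = 2.4263 × 1.9563
Δλ = 4.7466 pm

Initial wavelength:
λ = λ' - Δλ
λ = 58.3466 - 4.7466
λ = 53.6000 pm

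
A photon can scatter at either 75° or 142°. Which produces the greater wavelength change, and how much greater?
142° produces the larger shift by a factor of 2.412

Calculate both shifts using Δλ = λ_C(1 - cos θ):

For θ₁ = 75°:
Δλ₁ = 2.4263 × (1 - cos(75°))
Δλ₁ = 2.4263 × 0.7412
Δλ₁ = 1.7983 pm

For θ₂ = 142°:
Δλ₂ = 2.4263 × (1 - cos(142°))
Δλ₂ = 2.4263 × 1.7880
Δλ₂ = 4.3383 pm

The 142° angle produces the larger shift.
Ratio: 4.3383/1.7983 = 2.412

(Intermediate values are shown rounded; full precision is carried through to the final answer.)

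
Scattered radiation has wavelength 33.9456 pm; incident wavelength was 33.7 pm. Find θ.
26.00°

First find the wavelength shift:
Δλ = λ' - λ = 33.9456 - 33.7 = 0.2456 pm

Using Δλ = λ_C(1 - cos θ), with λ_C = h/(m_e·c) ≈ 2.42631024 pm:
cos θ = 1 - Δλ/λ_C
cos θ = 1 - 0.2456/2.42631024
cos θ = 0.898776

θ = arccos(0.898776)
θ = 26.00°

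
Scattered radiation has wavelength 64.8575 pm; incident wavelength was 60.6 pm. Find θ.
139.00°

First find the wavelength shift:
Δλ = λ' - λ = 64.8575 - 60.6 = 4.2575 pm

Using Δλ = λ_C(1 - cos θ), with λ_C = h/(m_e·c) ≈ 2.42631024 pm:
cos θ = 1 - Δλ/λ_C
cos θ = 1 - 4.2575/2.42631024
cos θ = -0.754722

θ = arccos(-0.754722)
θ = 139.00°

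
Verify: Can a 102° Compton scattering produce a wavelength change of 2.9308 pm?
Yes, consistent

Calculate the expected shift for θ = 102°:

Δλ_expected = λ_C(1 - cos(102°))
Δλ_expected = 2.4263 × (1 - cos(102°))
Δλ_expected = 2.4263 × 1.2079
Δλ_expected = 2.9308 pm

Given shift: 2.9308 pm
Expected shift: 2.9308 pm
Difference: 0.0000 pm

The values match. This is consistent with Compton scattering at the stated angle.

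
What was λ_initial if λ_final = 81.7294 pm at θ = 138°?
77.5000 pm

From λ' = λ + Δλ, we have λ = λ' - Δλ

First calculate the Compton shift:
Δλ = λ_C(1 - cos θ)
Δλ = 2.4263 × (1 - cos(138°))
Δλ = 2.4263 × 1.7431
Δλ = 4.2294 pm

Initial wavelength:
λ = λ' - Δλ
λ = 81.7294 - 4.2294
λ = 77.5000 pm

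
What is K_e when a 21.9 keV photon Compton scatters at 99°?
1.0341 keV

By energy conservation: K_e = E_initial - E_final

First find the scattered photon energy:
Initial wavelength: λ = hc/E = 56.6138 pm
Compton shift: Δλ = λ_C(1 - cos(99°)) = 2.8059 pm
Final wavelength: λ' = 56.6138 + 2.8059 = 59.4197 pm
Final photon energy: E' = hc/λ' = 20.8659 keV

Electron kinetic energy:
K_e = E - E' = 21.9000 - 20.8659 = 1.0341 keV

(Intermediate values are shown rounded; full precision is carried through to the final answer.)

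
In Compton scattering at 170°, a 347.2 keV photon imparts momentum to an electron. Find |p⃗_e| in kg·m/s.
2.6372e-22 kg·m/s

The electron is initially at rest, so by conservation of momentum:
p⃗_e = p⃗₀ − p⃗'  (incident photon momentum minus scattered photon momentum)

Photon momentum magnitudes (p = h/λ = E/c):
λ₀ = hc/E₀ = 3.5710 pm → p₀ = h/λ₀ = 1.8555e-22 kg·m/s
Δλ = λ_C(1 − cos 170°) = 4.8158 pm
λ' = 8.3867 pm → p' = h/λ' = 7.9007e-23 kg·m/s

The scattered photon makes angle θ = 170° with the incident direction, so by the law of cosines:
|p⃗_e|² = p₀² + p'² − 2p₀p'cos θ
|p⃗_e|² = (1.8555e-22)² + (7.9007e-23)² − 2·1.8555e-22·7.9007e-23·cos(170°)
|p⃗_e| = 2.6372e-22 kg·m/s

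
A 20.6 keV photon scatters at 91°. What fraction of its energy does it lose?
0.0394 (or 3.94%)

Calculate initial and final photon energies:

Initial: E₀ = 20.6 keV → λ₀ = 60.1865 pm
Compton shift: Δλ = 2.4687 pm
Final wavelength: λ' = 62.6552 pm
Final energy: E' = 19.7883 keV

Fractional energy loss:
(E₀ - E')/E₀ = (20.6000 - 19.7883)/20.6000
= 0.8117/20.6000
= 0.0394
= 3.94%

(Intermediate values are shown rounded; full precision is carried through to the final answer.)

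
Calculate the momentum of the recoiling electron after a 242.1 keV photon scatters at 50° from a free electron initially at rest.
1.0286e-22 kg·m/s

The electron is initially at rest, so by conservation of momentum:
p⃗_e = p⃗₀ − p⃗'  (incident photon momentum minus scattered photon momentum)

Photon momentum magnitudes (p = h/λ = E/c):
λ₀ = hc/E₀ = 5.1212 pm → p₀ = h/λ₀ = 1.2939e-22 kg·m/s
Δλ = λ_C(1 − cos 50°) = 0.8667 pm
λ' = 5.9879 pm → p' = h/λ' = 1.1066e-22 kg·m/s

The scattered photon makes angle θ = 50° with the incident direction, so by the law of cosines:
|p⃗_e|² = p₀² + p'² − 2p₀p'cos θ
|p⃗_e|² = (1.2939e-22)² + (1.1066e-22)² − 2·1.2939e-22·1.1066e-22·cos(50°)
|p⃗_e| = 1.0286e-22 kg·m/s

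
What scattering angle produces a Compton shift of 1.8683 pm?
76.70°

From the Compton formula Δλ = λ_C(1 - cos θ), we can solve for θ:

cos θ = 1 - Δλ/λ_C

Given:
- Δλ = 1.8683 pm
- λ_C = h/(m_e·c) ≈ 2.42631024 pm

cos θ = 1 - 1.8683/2.42631024
cos θ = 1 - 0.770017
cos θ = 0.229983

θ = arccos(0.229983)
θ = 76.70°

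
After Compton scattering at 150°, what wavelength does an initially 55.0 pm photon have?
59.5276 pm

Using the Compton formula: λ' = λ + λ_C(1 − cos θ)

For θ = 150°, cos θ = -√3/2 (exact) ≈ -0.8660, so:
1 − cos 150° = 1 − (-√3/2) ≈ 1.8660

Δλ = λ_C × 1.8660 = 2.4263 × 1.8660 = 4.5276 pm

λ' = 55.0 + 4.5276 = 59.5276 pm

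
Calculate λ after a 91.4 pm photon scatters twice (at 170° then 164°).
100.9744 pm

Apply Compton shift twice:

First scattering at θ₁ = 170°:
Δλ₁ = λ_C(1 - cos(170°))
Δλ₁ = 2.4263 × 1.9848
Δλ₁ = 4.8158 pm

After first scattering:
λ₁ = 91.4 + 4.8158 = 96.2158 pm

Second scattering at θ₂ = 164°:
Δλ₂ = λ_C(1 - cos(164°))
Δλ₂ = 2.4263 × 1.9613
Δλ₂ = 4.7586 pm

Final wavelength:
λ₂ = 96.2158 + 4.7586 = 100.9744 pm

Total shift: Δλ_total = 4.8158 + 4.7586 = 9.5744 pm

(Intermediate values are shown rounded; full precision is carried through to the final answer.)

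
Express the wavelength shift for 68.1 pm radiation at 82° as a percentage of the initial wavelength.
3.0670%

Calculate the Compton shift:
Δλ = λ_C(1 - cos(82°))
Δλ = 2.4263 × (1 - cos(82°))
Δλ = 2.4263 × 0.8608
Δλ = 2.0886 pm

Percentage change:
(Δλ/λ₀) × 100 = (2.0886/68.1) × 100
= 3.0670%

(Intermediate values are shown rounded; full precision is carried through to the final answer.)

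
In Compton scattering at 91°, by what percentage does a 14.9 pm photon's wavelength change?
16.5682%

Calculate the Compton shift:
Δλ = λ_C(1 - cos(91°))
Δλ = 2.4263 × (1 - cos(91°))
Δλ = 2.4263 × 1.0175
Δλ = 2.4687 pm

Percentage change:
(Δλ/λ₀) × 100 = (2.4687/14.9) × 100
= 16.5682%

(Intermediate values are shown rounded; full precision is carried through to the final answer.)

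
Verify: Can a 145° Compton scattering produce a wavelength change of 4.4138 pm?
Yes, consistent

Calculate the expected shift for θ = 145°:

Δλ_expected = λ_C(1 - cos(145°))
Δλ_expected = 2.4263 × (1 - cos(145°))
Δλ_expected = 2.4263 × 1.8192
Δλ_expected = 4.4138 pm

Given shift: 4.4138 pm
Expected shift: 4.4138 pm
Difference: 0.0000 pm

The values match. This is consistent with Compton scattering at the stated angle.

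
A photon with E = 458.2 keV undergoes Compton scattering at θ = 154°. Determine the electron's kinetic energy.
288.6596 keV

By energy conservation: K_e = E_initial - E_final

First find the scattered photon energy:
Initial wavelength: λ = hc/E = 2.7059 pm
Compton shift: Δλ = λ_C(1 - cos(154°)) = 4.6071 pm
Final wavelength: λ' = 2.7059 + 4.6071 = 7.3130 pm
Final photon energy: E' = hc/λ' = 169.5404 keV

Electron kinetic energy:
K_e = E - E' = 458.2000 - 169.5404 = 288.6596 keV

(Intermediate values are shown rounded; full precision is carried through to the final answer.)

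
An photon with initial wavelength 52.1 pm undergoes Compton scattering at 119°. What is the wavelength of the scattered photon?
55.7026 pm

Using the Compton scattering formula:
λ' = λ + Δλ = λ + λ_C(1 - cos θ)

Given:
- Initial wavelength λ = 52.1 pm
- Scattering angle θ = 119°
- Compton wavelength λ_C ≈ 2.4263 pm

Calculate the shift:
Δλ = 2.4263 × (1 - cos(119°))
Δλ = 2.4263 × 1.4848
Δλ = 3.6026 pm

Final wavelength:
λ' = 52.1 + 3.6026 = 55.7026 pm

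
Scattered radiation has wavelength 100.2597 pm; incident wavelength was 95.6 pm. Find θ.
157.00°

First find the wavelength shift:
Δλ = λ' - λ = 100.2597 - 95.6 = 4.6597 pm

Using Δλ = λ_C(1 - cos θ), with λ_C = h/(m_e·c) ≈ 2.42631024 pm:
cos θ = 1 - Δλ/λ_C
cos θ = 1 - 4.6597/2.42631024
cos θ = -0.920488

θ = arccos(-0.920488)
θ = 157.00°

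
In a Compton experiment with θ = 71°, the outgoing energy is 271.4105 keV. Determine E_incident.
422.8999 keV

Convert final energy to wavelength (hc ≈ 1239.842 keV·pm):
λ' = hc/E' = 1239.842 / 271.4105 = 4.5681 pm

Calculate the Compton shift:
Δλ = λ_C(1 - cos(71°))
Δλ = 2.4263 × (1 - cos(71°))
Δλ = 1.6364 pm

Initial wavelength:
λ = λ' - Δλ = 4.5681 - 1.6364 = 2.9318 pm

Initial energy:
E = hc/λ = 1239.842 / 2.9318 = 422.8999 keV

(Intermediate values are shown rounded; full precision is carried through to the final answer.)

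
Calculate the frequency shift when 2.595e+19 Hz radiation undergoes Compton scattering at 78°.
3.701e+18 Hz (decrease)

Convert frequency to wavelength (c = 299792458 m/s):
λ₀ = c/f₀ = 299792458/2.595e+19 = 1.1552696e-11 m = 11.5527 pm

Calculate Compton shift:
Δλ = λ_C(1 - cos(78°)) = 1.9219 pm

Final wavelength:
λ' = λ₀ + Δλ = 11.5527 + 1.9219 = 13.4745 pm

Final frequency:
f' = c/λ' = 299792458/1.3474548e-11 = 2.2248795e+19 Hz

Frequency shift (decrease):
Δf = f₀ - f' = 2.595e+19 - 2.2248795e+19 = 3.701e+18 Hz

(Intermediate values are shown rounded; full precision is carried through to the final answer.)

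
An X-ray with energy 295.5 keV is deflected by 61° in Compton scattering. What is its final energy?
227.6713 keV

First convert energy to wavelength:
λ = hc/E, with hc ≈ 1239.842 keV·pm (i.e. 1239.842 eV·nm)

For E = 295.5 keV = 295500 eV:
λ = 1239.842 keV·pm / 295.5 keV
λ = 4.1957 pm

Calculate the Compton shift:
Δλ = λ_C(1 - cos(61°)) = 2.4263 × 0.5152
Δλ = 1.2500 pm

Final wavelength:
λ' = 4.1957 + 1.2500 = 5.4458 pm

Final energy:
E' = hc/λ' = 1239.842 / 5.4458 = 227.6713 keV

(Intermediate values are shown rounded; full precision is carried through to the final answer.)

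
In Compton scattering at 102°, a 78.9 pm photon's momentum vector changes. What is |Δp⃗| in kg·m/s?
1.2821e-23 kg·m/s

Photon momentum magnitude is p = h/λ.

Initial momentum:
p₀ = h/λ = 6.6261e-34/7.8900e-11 = 8.3981e-24 kg·m/s

After scattering:
λ' = λ + Δλ = 78.9 + 2.9308 = 81.8308 pm
p' = h/λ' = 6.6261e-34/8.1831e-11 = 8.0973e-24 kg·m/s

Momentum is a vector; the scattered photon's direction makes angle θ = 102° with the incident direction. The magnitude of the vector change Δp⃗ = p⃗₀ − p⃗' is found from the law of cosines:
|Δp⃗|² = p₀² + p'² − 2p₀p'cos θ
|Δp⃗|² = (8.3981e-24)² + (8.0973e-24)² − 2·8.3981e-24·8.0973e-24·cos(102°)
|Δp⃗| = 1.2821e-23 kg·m/s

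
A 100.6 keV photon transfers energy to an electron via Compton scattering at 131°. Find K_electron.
24.7343 keV

By energy conservation: K_e = E_initial - E_final

First find the scattered photon energy:
Initial wavelength: λ = hc/E = 12.3245 pm
Compton shift: Δλ = λ_C(1 - cos(131°)) = 4.0181 pm
Final wavelength: λ' = 12.3245 + 4.0181 = 16.3426 pm
Final photon energy: E' = hc/λ' = 75.8657 keV

Electron kinetic energy:
K_e = E - E' = 100.6000 - 75.8657 = 24.7343 keV

(Intermediate values are shown rounded; full precision is carried through to the final answer.)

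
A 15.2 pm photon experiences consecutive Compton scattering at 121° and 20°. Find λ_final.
19.0223 pm

Apply Compton shift twice:

First scattering at θ₁ = 121°:
Δλ₁ = λ_C(1 - cos(121°))
Δλ₁ = 2.4263 × 1.5150
Δλ₁ = 3.6760 pm

After first scattering:
λ₁ = 15.2 + 3.6760 = 18.8760 pm

Second scattering at θ₂ = 20°:
Δλ₂ = λ_C(1 - cos(20°))
Δλ₂ = 2.4263 × 0.0603
Δλ₂ = 0.1463 pm

Final wavelength:
λ₂ = 18.8760 + 0.1463 = 19.0223 pm

Total shift: Δλ_total = 3.6760 + 0.1463 = 3.8223 pm

(Intermediate values are shown rounded; full precision is carried through to the final answer.)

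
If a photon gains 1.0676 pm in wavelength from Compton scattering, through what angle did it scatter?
55.94°

From the Compton formula Δλ = λ_C(1 - cos θ), we can solve for θ:

cos θ = 1 - Δλ/λ_C

Given:
- Δλ = 1.0676 pm
- λ_C = h/(m_e·c) ≈ 2.42631024 pm

cos θ = 1 - 1.0676/2.42631024
cos θ = 1 - 0.440010
cos θ = 0.559990

θ = arccos(0.559990)
θ = 55.94°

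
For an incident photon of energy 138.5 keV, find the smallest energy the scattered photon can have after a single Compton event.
89.8140 keV (at θ = 180°)

The scattered photon has minimum energy when its wavelength is maximum, i.e., when the Compton shift Δλ = λ_C(1 − cos θ) is maximum. This occurs at θ = 180° (backscattering), giving Δλ_max = 2λ_C = 4.8526 pm.

Initial wavelength: λ₀ = hc/E₀ = 8.9519 pm
Maximum final wavelength: λ'_max = λ₀ + 2λ_C = 8.9519 + 4.8526 = 13.8045 pm
Minimum final energy: E'_min = hc/λ'_max = 89.8140 keV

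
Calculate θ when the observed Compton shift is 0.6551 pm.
43.11°

From the Compton formula Δλ = λ_C(1 - cos θ), we can solve for θ:

cos θ = 1 - Δλ/λ_C

Given:
- Δλ = 0.6551 pm
- λ_C = h/(m_e·c) ≈ 2.42631024 pm

cos θ = 1 - 0.6551/2.42631024
cos θ = 1 - 0.269998
cos θ = 0.730002

θ = arccos(0.730002)
θ = 43.11°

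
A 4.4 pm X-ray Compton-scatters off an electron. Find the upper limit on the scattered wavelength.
9.2526 pm (at θ = 180°)

The Compton shift is Δλ = λ_C(1 − cos θ).

Since cos θ ranges from −1 to 1, the factor (1 − cos θ) ranges from 0 to 2; the maximum shift occurs at θ = 180° (backscattering):
Δλ_max = 2λ_C = 2 × 2.4263 pm = 4.8526 pm

Maximum scattered wavelength:
λ'_max = λ₀ + Δλ_max = 4.4 + 4.8526 = 9.2526 pm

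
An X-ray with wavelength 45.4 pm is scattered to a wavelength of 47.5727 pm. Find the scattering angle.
84.00°

First find the wavelength shift:
Δλ = λ' - λ = 47.5727 - 45.4 = 2.1727 pm

Using Δλ = λ_C(1 - cos θ), with λ_C = h/(m_e·c) ≈ 2.42631024 pm:
cos θ = 1 - Δλ/λ_C
cos θ = 1 - 2.1727/2.42631024
cos θ = 0.104525

θ = arccos(0.104525)
θ = 84.00°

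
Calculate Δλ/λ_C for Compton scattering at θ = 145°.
1.8192 λ_C

The Compton shift formula is:
Δλ = λ_C(1 - cos θ)

Dividing both sides by λ_C:
Δλ/λ_C = 1 - cos θ

For θ = 145°:
Δλ/λ_C = 1 - cos(145°)
Δλ/λ_C = 1 - -0.8192
Δλ/λ_C = 1.8192

This means the shift is 1.8192 × λ_C = 4.4138 pm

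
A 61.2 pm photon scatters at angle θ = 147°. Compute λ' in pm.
65.6612 pm

Using the Compton scattering formula:
λ' = λ + Δλ = λ + λ_C(1 - cos θ)

Given:
- Initial wavelength λ = 61.2 pm
- Scattering angle θ = 147°
- Compton wavelength λ_C ≈ 2.4263 pm

Calculate the shift:
Δλ = 2.4263 × (1 - cos(147°))
Δλ = 2.4263 × 1.8387
Δλ = 4.4612 pm

Final wavelength:
λ' = 61.2 + 4.4612 = 65.6612 pm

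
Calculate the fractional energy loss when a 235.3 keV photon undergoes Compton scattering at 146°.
0.4572 (or 45.72%)

Calculate initial and final photon energies:

Initial: E₀ = 235.3 keV → λ₀ = 5.2692 pm
Compton shift: Δλ = 4.4378 pm
Final wavelength: λ' = 9.7070 pm
Final energy: E' = 127.7265 keV

Fractional energy loss:
(E₀ - E')/E₀ = (235.3000 - 127.7265)/235.3000
= 107.5735/235.3000
= 0.4572
= 45.72%

(Intermediate values are shown rounded; full precision is carried through to the final answer.)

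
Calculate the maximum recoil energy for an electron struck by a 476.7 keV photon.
310.3565 keV

Maximum energy transfer occurs at θ = 180° (backscattering).

Initial photon: E₀ = 476.7 keV → λ₀ = 2.6009 pm

Maximum Compton shift (at 180°):
Δλ_max = 2λ_C = 2 × 2.4263 = 4.8526 pm

Final wavelength:
λ' = 2.6009 + 4.8526 = 7.4535 pm

Minimum photon energy (maximum energy to electron):
E'_min = hc/λ' = 166.3435 keV

Maximum electron kinetic energy:
K_max = E₀ - E'_min = 476.7000 - 166.3435 = 310.3565 keV

(Intermediate values are shown rounded; full precision is carried through to the final answer.)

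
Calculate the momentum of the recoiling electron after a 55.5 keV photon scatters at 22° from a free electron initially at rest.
1.1277e-23 kg·m/s

The electron is initially at rest, so by conservation of momentum:
p⃗_e = p⃗₀ − p⃗'  (incident photon momentum minus scattered photon momentum)

Photon momentum magnitudes (p = h/λ = E/c):
λ₀ = hc/E₀ = 22.3395 pm → p₀ = h/λ₀ = 2.9661e-23 kg·m/s
Δλ = λ_C(1 − cos 22°) = 0.1767 pm
λ' = 22.5162 pm → p' = h/λ' = 2.9428e-23 kg·m/s

The scattered photon makes angle θ = 22° with the incident direction, so by the law of cosines:
|p⃗_e|² = p₀² + p'² − 2p₀p'cos θ
|p⃗_e|² = (2.9661e-23)² + (2.9428e-23)² − 2·2.9661e-23·2.9428e-23·cos(22°)
|p⃗_e| = 1.1277e-23 kg·m/s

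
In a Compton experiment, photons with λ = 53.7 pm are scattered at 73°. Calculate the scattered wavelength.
55.4169 pm

Using the Compton scattering formula:
λ' = λ + Δλ = λ + λ_C(1 - cos θ)

Given:
- Initial wavelength λ = 53.7 pm
- Scattering angle θ = 73°
- Compton wavelength λ_C ≈ 2.4263 pm

Calculate the shift:
Δλ = 2.4263 × (1 - cos(73°))
Δλ = 2.4263 × 0.7076
Δλ = 1.7169 pm

Final wavelength:
λ' = 53.7 + 1.7169 = 55.4169 pm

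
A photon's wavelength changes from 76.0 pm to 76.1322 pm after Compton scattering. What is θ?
19.00°

First find the wavelength shift:
Δλ = λ' - λ = 76.1322 - 76.0 = 0.1322 pm

Using Δλ = λ_C(1 - cos θ), with λ_C = h/(m_e·c) ≈ 2.42631024 pm:
cos θ = 1 - Δλ/λ_C
cos θ = 1 - 0.1322/2.42631024
cos θ = 0.945514

θ = arccos(0.945514)
θ = 19.00°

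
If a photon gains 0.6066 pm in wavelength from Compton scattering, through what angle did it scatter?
41.41°

From the Compton formula Δλ = λ_C(1 - cos θ), we can solve for θ:

cos θ = 1 - Δλ/λ_C

Given:
- Δλ = 0.6066 pm
- λ_C = h/(m_e·c) ≈ 2.42631024 pm

cos θ = 1 - 0.6066/2.42631024
cos θ = 1 - 0.250009
cos θ = 0.749991

θ = arccos(0.749991)
θ = 41.41°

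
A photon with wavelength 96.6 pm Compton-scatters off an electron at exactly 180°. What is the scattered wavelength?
101.4526 pm

Using the Compton formula: λ' = λ + λ_C(1 − cos θ)

For θ = 180°, cos θ = -1 (exact) = -1.0000, so:
1 − cos 180° = 1 − (-1) = 2.0000

Δλ = λ_C × 2.0000 = 2.4263 × 2.0000 = 4.8526 pm

λ' = 96.6 + 4.8526 = 101.4526 pm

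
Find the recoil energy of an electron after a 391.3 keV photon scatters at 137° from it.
223.0563 keV

By energy conservation: K_e = E_initial - E_final

First find the scattered photon energy:
Initial wavelength: λ = hc/E = 3.1685 pm
Compton shift: Δλ = λ_C(1 - cos(137°)) = 4.2008 pm
Final wavelength: λ' = 3.1685 + 4.2008 = 7.3693 pm
Final photon energy: E' = hc/λ' = 168.2437 keV

Electron kinetic energy:
K_e = E - E' = 391.3000 - 168.2437 = 223.0563 keV

(Intermediate values are shown rounded; full precision is carried through to the final answer.)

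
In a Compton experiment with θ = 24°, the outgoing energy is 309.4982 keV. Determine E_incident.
326.6000 keV

Convert final energy to wavelength (hc ≈ 1239.842 keV·pm):
λ' = hc/E' = 1239.842 / 309.4982 = 4.0060 pm

Calculate the Compton shift:
Δλ = λ_C(1 - cos(24°))
Δλ = 2.4263 × (1 - cos(24°))
Δλ = 0.2098 pm

Initial wavelength:
λ = λ' - Δλ = 4.0060 - 0.2098 = 3.7962 pm

Initial energy:
E = hc/λ = 1239.842 / 3.7962 = 326.6000 keV

(Intermediate values are shown rounded; full precision is carried through to the final answer.)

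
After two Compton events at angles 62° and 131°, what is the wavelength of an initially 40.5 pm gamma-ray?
45.8053 pm

Apply Compton shift twice:

First scattering at θ₁ = 62°:
Δλ₁ = λ_C(1 - cos(62°))
Δλ₁ = 2.4263 × 0.5305
Δλ₁ = 1.2872 pm

After first scattering:
λ₁ = 40.5 + 1.2872 = 41.7872 pm

Second scattering at θ₂ = 131°:
Δλ₂ = λ_C(1 - cos(131°))
Δλ₂ = 2.4263 × 1.6561
Δλ₂ = 4.0181 pm

Final wavelength:
λ₂ = 41.7872 + 4.0181 = 45.8053 pm

Total shift: Δλ_total = 1.2872 + 4.0181 = 5.3053 pm

(Intermediate values are shown rounded; full precision is carried through to the final answer.)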